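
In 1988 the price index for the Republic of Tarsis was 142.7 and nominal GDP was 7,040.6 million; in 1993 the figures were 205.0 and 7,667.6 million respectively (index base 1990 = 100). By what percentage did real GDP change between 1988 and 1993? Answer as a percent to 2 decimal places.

Deflate each year: 1988 → 7040.6/1.427 = 4933.85; 1993 → 7667.6/2.050 = 3740.29.
So real GDP changed by 3740.29/4933.85 − 1 = -0.2419, i.e. -24.19%.

-24.19%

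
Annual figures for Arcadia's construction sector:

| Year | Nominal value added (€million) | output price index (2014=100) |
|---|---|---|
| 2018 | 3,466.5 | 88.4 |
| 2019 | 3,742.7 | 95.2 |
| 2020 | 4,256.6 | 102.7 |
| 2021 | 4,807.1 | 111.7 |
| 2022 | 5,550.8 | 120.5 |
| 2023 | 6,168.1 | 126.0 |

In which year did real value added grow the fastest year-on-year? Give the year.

2019: real = 3742.7/0.952 = 3931.41; growth vs 2018 (3921.38) = 0.26%.
2020: real = 4256.6/1.027 = 4144.69; growth vs 2019 (3931.41) = 5.43%.
2021: real = 4807.1/1.117 = 4303.58; growth vs 2020 (4144.69) = 3.83%.
2022: real = 5550.8/1.205 = 4606.47; growth vs 2021 (4303.58) = 7.04%.
2023: real = 6168.1/1.260 = 4895.32; growth vs 2022 (4606.47) = 6.27%.

2022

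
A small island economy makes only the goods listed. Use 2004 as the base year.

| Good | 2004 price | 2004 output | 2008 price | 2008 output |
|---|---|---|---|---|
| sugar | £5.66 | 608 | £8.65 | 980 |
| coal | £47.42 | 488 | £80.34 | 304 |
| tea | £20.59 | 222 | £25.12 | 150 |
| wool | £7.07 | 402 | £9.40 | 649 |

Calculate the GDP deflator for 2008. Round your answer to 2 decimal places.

Nominal GDP 2008 = 8.65·980 + 80.34·304 + 25.12·150 + 9.40·649 = 42768.96.
Real GDP 2008 (at 2004 prices) = 5.66·980 + 47.42·304 + 20.59·150 + 7.07·649 = 27639.41.
Deflator = Nominal/Real × 100 = 42768.96/27639.41 × 100 = 154.739.

154.74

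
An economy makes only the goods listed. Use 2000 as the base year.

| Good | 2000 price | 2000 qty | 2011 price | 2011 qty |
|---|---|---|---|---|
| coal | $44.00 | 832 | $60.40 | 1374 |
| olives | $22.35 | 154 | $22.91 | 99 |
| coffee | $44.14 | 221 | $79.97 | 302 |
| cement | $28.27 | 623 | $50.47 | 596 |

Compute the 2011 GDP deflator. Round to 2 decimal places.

150.23

Nominal GDP 2011 = 60.40·1374 + 22.91·99 + 79.97·302 + 50.47·596 = 139488.75.
Real GDP 2011 (at 2000 prices) = 44.00·1374 + 22.35·99 + 44.14·302 + 28.27·596 = 92847.85.
Deflator = Nominal/Real × 100 = 139488.75/92847.85 × 100 = 150.234.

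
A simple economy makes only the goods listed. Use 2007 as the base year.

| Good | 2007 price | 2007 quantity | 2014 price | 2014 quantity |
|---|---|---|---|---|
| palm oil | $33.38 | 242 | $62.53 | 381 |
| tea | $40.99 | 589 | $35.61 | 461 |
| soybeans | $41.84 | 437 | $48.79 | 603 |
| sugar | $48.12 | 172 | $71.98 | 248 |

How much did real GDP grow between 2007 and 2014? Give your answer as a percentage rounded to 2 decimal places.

Real GDP 2007 = Nominal GDP 2007 = 33.38·242 + 40.99·589 + 41.84·437 + 48.12·172 = 58781.79.
Real GDP 2014 (at 2007 prices) = 33.38·381 + 40.99·461 + 41.84·603 + 48.12·248 = 68777.45.
Real growth = 68777.45/58781.79 − 1 = 0.1700.

17.00%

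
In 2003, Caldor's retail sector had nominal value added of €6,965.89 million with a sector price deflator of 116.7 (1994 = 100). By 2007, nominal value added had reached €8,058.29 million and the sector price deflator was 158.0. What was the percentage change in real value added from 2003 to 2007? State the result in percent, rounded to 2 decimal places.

-14.56%

Deflate each year: 2003 → 6965.89/1.167 = 5969.06; 2007 → 8058.29/1.580 = 5100.18.
So real value added changed by 5100.18/5969.06 − 1 = -0.1456, i.e. -14.56%.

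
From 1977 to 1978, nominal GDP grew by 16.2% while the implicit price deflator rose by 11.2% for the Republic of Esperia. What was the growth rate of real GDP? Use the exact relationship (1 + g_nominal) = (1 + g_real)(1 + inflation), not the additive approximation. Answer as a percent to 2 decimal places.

4.50%

(1 + g_nom) = (1 + g_real)(1 + π), so g_real = 1.1620 / 1.1120 − 1 = 0.04496.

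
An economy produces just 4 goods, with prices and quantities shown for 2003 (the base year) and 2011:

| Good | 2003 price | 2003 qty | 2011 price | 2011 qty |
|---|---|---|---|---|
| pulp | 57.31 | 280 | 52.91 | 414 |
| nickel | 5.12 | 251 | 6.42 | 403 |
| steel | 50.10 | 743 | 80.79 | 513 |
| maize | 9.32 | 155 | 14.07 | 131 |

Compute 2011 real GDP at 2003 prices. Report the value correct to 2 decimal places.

Real GDP 2011 = Σ (p_2003 × q_2011) = 57.31·414 + 5.12·403 + 50.10·513 + 9.32·131 = 52711.92.

52711.92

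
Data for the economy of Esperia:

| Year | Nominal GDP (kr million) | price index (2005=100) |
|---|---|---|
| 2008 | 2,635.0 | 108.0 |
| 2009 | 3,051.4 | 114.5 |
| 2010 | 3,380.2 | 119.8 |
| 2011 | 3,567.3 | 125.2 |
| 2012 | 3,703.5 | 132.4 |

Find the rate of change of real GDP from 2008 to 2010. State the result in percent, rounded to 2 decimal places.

Real GDP 2008 = 2635.0/1.080 = 2439.81.
Real GDP 2010 = 3380.2/1.198 = 2821.54.
Change = 2821.54/2439.81 − 1 = 0.1565.

15.65%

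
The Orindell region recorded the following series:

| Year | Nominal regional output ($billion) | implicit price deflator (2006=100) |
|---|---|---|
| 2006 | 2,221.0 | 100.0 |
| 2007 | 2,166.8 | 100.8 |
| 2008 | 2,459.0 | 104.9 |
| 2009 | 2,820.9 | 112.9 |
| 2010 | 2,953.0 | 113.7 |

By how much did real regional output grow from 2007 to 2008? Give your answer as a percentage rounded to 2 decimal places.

9.05%

Real regional output 2007 = 2166.8/1.008 = 2149.60.
Real regional output 2008 = 2459.0/1.049 = 2344.14.
Change = 2344.14/2149.60 − 1 = 0.0905.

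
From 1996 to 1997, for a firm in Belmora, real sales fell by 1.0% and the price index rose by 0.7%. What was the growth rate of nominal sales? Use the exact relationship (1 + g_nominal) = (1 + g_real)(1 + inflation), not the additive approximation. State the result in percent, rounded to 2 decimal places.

-0.31%

(1 + g_nom) = (1 + g_real)(1 + π) = 0.9900 × 1.0070 = 0.99693.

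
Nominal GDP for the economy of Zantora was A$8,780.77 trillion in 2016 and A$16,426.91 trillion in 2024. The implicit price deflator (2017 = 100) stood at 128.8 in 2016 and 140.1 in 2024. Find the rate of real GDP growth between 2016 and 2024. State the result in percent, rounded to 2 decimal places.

71.99%

Deflate each year: 2016 → 8780.77/1.288 = 6817.37; 2024 → 16426.91/1.401 = 11725.13.
So real GDP changed by 11725.13/6817.37 − 1 = 0.7199, i.e. 71.99%.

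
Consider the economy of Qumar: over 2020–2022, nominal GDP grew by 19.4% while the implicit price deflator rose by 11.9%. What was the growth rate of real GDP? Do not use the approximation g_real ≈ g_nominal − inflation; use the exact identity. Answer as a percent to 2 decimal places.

6.70%

(1 + g_nom) = (1 + g_real)(1 + π), so g_real = 1.1940 / 1.1190 − 1 = 0.06702.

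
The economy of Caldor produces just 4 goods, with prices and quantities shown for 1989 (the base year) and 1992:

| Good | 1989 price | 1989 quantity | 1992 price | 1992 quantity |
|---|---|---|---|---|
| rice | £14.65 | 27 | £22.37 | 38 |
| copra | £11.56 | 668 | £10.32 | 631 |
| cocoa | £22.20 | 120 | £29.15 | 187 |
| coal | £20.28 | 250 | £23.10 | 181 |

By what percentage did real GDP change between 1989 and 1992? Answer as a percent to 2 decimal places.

-1.13%

Real GDP 1989 = Nominal GDP 1989 = 14.65·27 + 11.56·668 + 22.20·120 + 20.28·250 = 15851.63.
Real GDP 1992 (at 1989 prices) = 14.65·38 + 11.56·631 + 22.20·187 + 20.28·181 = 15673.14.
Real growth = 15673.14/15851.63 − 1 = -0.0113.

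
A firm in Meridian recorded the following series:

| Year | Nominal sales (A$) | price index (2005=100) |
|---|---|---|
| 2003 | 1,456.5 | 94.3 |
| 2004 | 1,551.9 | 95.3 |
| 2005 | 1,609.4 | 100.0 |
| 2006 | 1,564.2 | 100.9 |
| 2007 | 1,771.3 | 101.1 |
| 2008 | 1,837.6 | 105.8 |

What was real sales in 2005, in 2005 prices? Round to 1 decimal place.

Real sales 2005 = 1609.4 / 1.000 = 1609.40.

A$1,609.4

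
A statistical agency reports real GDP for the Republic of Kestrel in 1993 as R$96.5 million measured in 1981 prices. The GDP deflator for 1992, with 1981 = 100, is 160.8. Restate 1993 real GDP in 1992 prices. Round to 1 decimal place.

Real GDP in 1992 prices = Real GDP in 1981 prices × (P_1992/P_1981) = 96.5 × 1.608 = 155.17.

R$155.2 million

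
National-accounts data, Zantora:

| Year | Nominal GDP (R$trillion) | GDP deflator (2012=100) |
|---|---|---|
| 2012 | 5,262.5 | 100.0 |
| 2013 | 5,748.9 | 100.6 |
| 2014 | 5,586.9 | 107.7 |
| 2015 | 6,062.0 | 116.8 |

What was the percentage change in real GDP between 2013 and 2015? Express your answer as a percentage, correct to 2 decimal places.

Real GDP 2013 = 5748.9/1.006 = 5714.61.
Real GDP 2015 = 6062.0/1.168 = 5190.07.
Change = 5190.07/5714.61 − 1 = -0.0918.

-9.18%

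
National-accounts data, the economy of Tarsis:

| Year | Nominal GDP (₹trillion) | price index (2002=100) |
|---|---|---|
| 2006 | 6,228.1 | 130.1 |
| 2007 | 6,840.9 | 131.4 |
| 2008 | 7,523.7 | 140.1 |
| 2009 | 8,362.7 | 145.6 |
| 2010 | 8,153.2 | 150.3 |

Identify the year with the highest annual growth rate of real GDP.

2007: real = 6840.9/1.314 = 5206.16; growth vs 2006 (4787.16) = 8.75%.
2008: real = 7523.7/1.401 = 5370.24; growth vs 2007 (5206.16) = 3.15%.
2009: real = 8362.7/1.456 = 5743.61; growth vs 2008 (5370.24) = 6.95%.
2010: real = 8153.2/1.503 = 5424.62; growth vs 2009 (5743.61) = -5.55%.

2007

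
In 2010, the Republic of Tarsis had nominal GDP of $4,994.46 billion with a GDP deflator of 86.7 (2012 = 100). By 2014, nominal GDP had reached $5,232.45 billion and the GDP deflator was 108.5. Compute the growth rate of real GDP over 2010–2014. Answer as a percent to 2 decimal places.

Real GDP 2010 = 4994.46 / 0.867 = 5760.62.
Real GDP 2014 = 5232.45 / 1.085 = 4822.53.
Real growth = 4822.53 / 5760.62 − 1 = -0.1628.

-16.28%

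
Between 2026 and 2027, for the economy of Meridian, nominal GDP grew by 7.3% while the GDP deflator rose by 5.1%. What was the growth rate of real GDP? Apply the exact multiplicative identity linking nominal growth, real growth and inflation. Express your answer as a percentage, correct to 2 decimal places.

(1 + g_nom) = (1 + g_real)(1 + π), so g_real = 1.0730 / 1.0510 − 1 = 0.02093.

2.09%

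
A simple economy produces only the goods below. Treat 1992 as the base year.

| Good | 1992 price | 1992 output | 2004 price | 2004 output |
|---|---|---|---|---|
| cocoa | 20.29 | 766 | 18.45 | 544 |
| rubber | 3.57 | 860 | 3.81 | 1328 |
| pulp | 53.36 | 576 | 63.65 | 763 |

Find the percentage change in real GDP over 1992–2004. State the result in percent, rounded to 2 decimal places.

14.48%

Real GDP 1992 = Nominal GDP 1992 = 20.29·766 + 3.57·860 + 53.36·576 = 49347.70.
Real GDP 2004 (at 1992 prices) = 20.29·544 + 3.57·1328 + 53.36·763 = 56492.40.
Real growth = 56492.40/49347.70 − 1 = 0.1448.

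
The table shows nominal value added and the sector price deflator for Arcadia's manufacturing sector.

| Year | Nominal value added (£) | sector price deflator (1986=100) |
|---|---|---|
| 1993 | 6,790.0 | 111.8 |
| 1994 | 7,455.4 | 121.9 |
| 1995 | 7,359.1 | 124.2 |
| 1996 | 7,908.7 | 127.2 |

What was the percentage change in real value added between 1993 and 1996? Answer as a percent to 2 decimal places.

2.37%

Real value added 1993 = 6790.0/1.118 = 6073.35.
Real value added 1996 = 7908.7/1.272 = 6217.53.
Change = 6217.53/6073.35 − 1 = 0.0237.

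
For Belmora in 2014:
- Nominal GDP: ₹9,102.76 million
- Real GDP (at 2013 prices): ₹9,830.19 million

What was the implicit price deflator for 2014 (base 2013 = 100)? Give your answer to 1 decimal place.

92.6

implicit price deflator = (Nominal / Real) × 100 = 9102.76 / 9830.19 × 100 = 92.60.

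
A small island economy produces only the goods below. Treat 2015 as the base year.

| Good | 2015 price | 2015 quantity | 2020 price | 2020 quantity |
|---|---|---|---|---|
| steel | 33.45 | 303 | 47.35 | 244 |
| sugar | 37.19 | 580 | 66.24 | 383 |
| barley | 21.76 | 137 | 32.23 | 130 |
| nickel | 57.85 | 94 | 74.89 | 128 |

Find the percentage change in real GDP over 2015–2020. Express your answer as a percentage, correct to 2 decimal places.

-18.66%

Real GDP 2015 = Nominal GDP 2015 = 33.45·303 + 37.19·580 + 21.76·137 + 57.85·94 = 40124.57.
Real GDP 2020 (at 2015 prices) = 33.45·244 + 37.19·383 + 21.76·130 + 57.85·128 = 32639.17.
Real growth = 32639.17/40124.57 − 1 = -0.1866.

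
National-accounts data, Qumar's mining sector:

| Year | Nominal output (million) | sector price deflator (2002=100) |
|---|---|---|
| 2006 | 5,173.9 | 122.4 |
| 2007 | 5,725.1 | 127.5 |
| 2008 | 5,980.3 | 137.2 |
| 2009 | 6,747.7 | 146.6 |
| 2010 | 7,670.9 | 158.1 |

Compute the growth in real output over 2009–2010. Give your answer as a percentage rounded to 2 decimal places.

Real output 2009 = 6747.7/1.466 = 4602.80.
Real output 2010 = 7670.9/1.581 = 4851.93.
Change = 4851.93/4602.80 − 1 = 0.0541.

5.41%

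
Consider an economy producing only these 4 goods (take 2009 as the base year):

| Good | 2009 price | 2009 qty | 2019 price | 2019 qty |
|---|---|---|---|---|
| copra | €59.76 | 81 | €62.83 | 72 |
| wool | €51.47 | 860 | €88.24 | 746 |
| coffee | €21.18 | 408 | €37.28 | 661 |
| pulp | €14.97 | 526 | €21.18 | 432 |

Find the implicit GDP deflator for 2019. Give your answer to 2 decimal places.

Nominal GDP 2019 = 62.83·72 + 88.24·746 + 37.28·661 + 21.18·432 = 104142.64.
Real GDP 2019 (at 2009 prices) = 59.76·72 + 51.47·746 + 21.18·661 + 14.97·432 = 63166.36.
Deflator = Nominal/Real × 100 = 104142.64/63166.36 × 100 = 164.870.

164.87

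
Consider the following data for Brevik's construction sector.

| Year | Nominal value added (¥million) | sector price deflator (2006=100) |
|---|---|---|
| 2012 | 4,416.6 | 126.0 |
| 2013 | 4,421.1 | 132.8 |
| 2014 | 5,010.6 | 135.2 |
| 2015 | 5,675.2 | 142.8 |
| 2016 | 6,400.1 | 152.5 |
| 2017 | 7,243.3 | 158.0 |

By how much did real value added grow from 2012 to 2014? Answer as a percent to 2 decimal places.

5.73%

Real value added 2012 = 4416.6/1.260 = 3505.24.
Real value added 2014 = 5010.6/1.352 = 3706.07.
Change = 3706.07/3505.24 − 1 = 0.0573.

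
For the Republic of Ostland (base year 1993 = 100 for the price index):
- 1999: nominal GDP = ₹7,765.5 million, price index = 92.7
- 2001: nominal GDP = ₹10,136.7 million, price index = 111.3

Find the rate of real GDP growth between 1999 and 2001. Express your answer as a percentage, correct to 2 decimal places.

8.72%

Real GDP 1999 = 7765.5 / 0.927 = 8377.02.
Real GDP 2001 = 10136.7 / 1.113 = 9107.55.
Real growth = 9107.55 / 8377.02 − 1 = 0.0872.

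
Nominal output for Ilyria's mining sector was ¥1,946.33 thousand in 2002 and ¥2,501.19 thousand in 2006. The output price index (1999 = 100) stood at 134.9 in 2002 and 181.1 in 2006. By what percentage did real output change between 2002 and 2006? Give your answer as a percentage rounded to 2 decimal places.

-4.28%

Real output 2002 = 1946.33 / 1.349 = 1442.79.
Real output 2006 = 2501.19 / 1.811 = 1381.11.
Real growth = 1381.11 / 1442.79 − 1 = -0.0428.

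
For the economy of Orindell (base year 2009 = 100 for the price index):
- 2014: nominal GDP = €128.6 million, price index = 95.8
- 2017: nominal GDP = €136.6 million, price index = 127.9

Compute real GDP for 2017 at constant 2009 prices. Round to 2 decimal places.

€106.80 million

Real GDP = Nominal / (price index/100) = 136.6 / 1.279 = 106.80.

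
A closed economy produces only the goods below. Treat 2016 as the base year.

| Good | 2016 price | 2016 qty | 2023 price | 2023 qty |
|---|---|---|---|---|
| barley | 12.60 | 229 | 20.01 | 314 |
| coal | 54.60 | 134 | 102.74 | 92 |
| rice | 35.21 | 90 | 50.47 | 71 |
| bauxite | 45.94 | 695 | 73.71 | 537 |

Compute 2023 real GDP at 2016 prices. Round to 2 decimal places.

36149.29

Real GDP 2023 = Σ (p_2016 × q_2023) = 12.60·314 + 54.60·92 + 35.21·71 + 45.94·537 = 36149.29.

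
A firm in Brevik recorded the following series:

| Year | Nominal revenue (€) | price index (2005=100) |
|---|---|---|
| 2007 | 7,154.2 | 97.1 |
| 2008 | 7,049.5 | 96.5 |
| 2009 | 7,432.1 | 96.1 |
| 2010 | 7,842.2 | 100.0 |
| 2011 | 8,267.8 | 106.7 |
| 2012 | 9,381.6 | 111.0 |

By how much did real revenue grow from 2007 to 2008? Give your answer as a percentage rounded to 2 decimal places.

-0.85%

Real revenue 2007 = 7154.2/0.971 = 7367.87.
Real revenue 2008 = 7049.5/0.965 = 7305.18.
Change = 7305.18/7367.87 − 1 = -0.0085.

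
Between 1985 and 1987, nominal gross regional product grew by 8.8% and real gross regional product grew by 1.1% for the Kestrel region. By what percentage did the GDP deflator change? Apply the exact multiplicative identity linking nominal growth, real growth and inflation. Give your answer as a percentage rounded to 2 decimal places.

7.62%

(1 + g_nom) = (1 + g_real)(1 + π), so π = 1.0880 / 1.0110 − 1 = 0.07616.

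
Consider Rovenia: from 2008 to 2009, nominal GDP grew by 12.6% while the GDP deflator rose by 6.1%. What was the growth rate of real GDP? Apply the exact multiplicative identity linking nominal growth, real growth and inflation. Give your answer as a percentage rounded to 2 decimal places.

(1 + g_nom) = (1 + g_real)(1 + π), so g_real = 1.1260 / 1.0610 − 1 = 0.06126.

6.13%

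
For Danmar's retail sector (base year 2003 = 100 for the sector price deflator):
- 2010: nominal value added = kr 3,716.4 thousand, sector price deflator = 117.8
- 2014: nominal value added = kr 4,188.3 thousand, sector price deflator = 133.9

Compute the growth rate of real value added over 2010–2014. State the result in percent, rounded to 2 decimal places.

-0.85%

Deflate each year: 2010 → 3716.4/1.178 = 3154.84; 2014 → 4188.3/1.339 = 3127.93.
So real value added changed by 3127.93/3154.84 − 1 = -0.0085, i.e. -0.85%.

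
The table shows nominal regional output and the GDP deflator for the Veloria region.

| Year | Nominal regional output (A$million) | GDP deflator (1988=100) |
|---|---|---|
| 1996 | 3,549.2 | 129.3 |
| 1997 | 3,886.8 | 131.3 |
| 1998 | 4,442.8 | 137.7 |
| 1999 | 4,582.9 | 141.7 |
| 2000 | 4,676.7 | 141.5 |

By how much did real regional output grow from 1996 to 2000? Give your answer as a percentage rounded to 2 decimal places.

Real regional output 1996 = 3549.2/1.293 = 2744.93.
Real regional output 2000 = 4676.7/1.415 = 3305.09.
Change = 3305.09/2744.93 − 1 = 0.2041.

20.41%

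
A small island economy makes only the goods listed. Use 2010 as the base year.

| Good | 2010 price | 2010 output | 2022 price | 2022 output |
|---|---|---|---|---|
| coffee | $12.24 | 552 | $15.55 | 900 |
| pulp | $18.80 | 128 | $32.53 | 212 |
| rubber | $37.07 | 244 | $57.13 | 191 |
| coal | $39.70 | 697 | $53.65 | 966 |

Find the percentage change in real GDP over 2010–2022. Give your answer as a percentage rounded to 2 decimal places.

Real GDP 2010 = Nominal GDP 2010 = 12.24·552 + 18.80·128 + 37.07·244 + 39.70·697 = 45878.86.
Real GDP 2022 (at 2010 prices) = 12.24·900 + 18.80·212 + 37.07·191 + 39.70·966 = 60432.17.
Real growth = 60432.17/45878.86 − 1 = 0.3172.

31.72%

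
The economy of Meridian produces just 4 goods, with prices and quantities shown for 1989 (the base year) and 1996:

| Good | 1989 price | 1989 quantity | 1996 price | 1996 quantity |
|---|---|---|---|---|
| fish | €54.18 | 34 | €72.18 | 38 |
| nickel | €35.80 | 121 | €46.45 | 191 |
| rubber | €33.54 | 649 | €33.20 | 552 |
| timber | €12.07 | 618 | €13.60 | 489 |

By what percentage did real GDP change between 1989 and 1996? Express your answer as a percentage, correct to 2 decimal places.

-5.90%

Real GDP 1989 = Nominal GDP 1989 = 54.18·34 + 35.80·121 + 33.54·649 + 12.07·618 = 35400.64.
Real GDP 1996 (at 1989 prices) = 54.18·38 + 35.80·191 + 33.54·552 + 12.07·489 = 33312.95.
Real growth = 33312.95/35400.64 − 1 = -0.0590.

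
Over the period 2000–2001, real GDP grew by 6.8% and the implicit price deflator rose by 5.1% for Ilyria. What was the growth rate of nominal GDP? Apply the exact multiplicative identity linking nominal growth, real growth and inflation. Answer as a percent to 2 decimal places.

12.25%

(1 + g_nom) = (1 + g_real)(1 + π) = 1.0680 × 1.0510 = 1.12247.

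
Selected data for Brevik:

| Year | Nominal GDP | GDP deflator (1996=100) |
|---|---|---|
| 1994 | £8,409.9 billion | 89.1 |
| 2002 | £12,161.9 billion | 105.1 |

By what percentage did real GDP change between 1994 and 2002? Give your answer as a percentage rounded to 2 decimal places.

Real GDP 1994 = 8409.9 / 0.891 = 9438.72.
Real GDP 2002 = 12161.9 / 1.051 = 11571.74.
Real growth = 11571.74 / 9438.72 − 1 = 0.2260.

22.60%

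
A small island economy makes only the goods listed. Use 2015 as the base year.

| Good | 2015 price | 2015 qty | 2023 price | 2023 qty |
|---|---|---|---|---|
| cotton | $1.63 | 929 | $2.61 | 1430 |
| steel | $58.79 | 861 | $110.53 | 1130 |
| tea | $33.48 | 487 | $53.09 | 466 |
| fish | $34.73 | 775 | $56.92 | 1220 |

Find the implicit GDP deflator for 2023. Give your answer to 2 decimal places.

175.81

Nominal GDP 2023 = 2.61·1430 + 110.53·1130 + 53.09·466 + 56.92·1220 = 222813.54.
Real GDP 2023 (at 2015 prices) = 1.63·1430 + 58.79·1130 + 33.48·466 + 34.73·1220 = 126735.88.
Deflator = Nominal/Real × 100 = 222813.54/126735.88 × 100 = 175.809.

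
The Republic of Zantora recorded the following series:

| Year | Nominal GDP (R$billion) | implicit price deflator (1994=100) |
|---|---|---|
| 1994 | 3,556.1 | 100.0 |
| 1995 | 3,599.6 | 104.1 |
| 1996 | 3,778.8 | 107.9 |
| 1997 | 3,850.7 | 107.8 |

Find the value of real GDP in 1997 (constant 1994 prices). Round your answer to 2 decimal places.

R$3,572.08 billion

Real GDP 1997 = 3850.7 / 1.078 = 3572.08.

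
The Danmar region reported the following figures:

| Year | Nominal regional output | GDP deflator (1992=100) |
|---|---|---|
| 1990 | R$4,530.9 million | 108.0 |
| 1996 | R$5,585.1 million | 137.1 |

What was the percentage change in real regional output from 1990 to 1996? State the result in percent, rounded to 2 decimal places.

Deflate each year: 1990 → 4530.9/1.080 = 4195.28; 1996 → 5585.1/1.371 = 4073.74.
So real regional output changed by 4073.74/4195.28 − 1 = -0.0290, i.e. -2.90%.

-2.90%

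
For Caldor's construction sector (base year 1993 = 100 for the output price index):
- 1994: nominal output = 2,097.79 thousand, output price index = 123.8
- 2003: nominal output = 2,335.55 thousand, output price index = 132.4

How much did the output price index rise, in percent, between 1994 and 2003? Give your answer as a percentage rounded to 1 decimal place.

6.9%

Price-level change = 132.4 / 123.8 − 1 = 0.0695.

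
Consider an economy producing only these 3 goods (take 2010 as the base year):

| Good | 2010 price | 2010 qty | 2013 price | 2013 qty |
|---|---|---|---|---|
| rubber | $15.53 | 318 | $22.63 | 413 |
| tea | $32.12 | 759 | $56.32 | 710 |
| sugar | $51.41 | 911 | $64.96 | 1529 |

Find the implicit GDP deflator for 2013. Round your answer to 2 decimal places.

Nominal GDP 2013 = 22.63·413 + 56.32·710 + 64.96·1529 = 148657.23.
Real GDP 2013 (at 2010 prices) = 15.53·413 + 32.12·710 + 51.41·1529 = 107824.98.
Deflator = Nominal/Real × 100 = 148657.23/107824.98 × 100 = 137.869.

137.87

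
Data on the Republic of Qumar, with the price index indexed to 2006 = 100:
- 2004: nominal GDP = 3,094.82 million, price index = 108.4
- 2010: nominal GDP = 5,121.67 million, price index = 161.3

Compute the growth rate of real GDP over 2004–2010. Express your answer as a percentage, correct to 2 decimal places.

11.22%

Real GDP 2004 = 3094.82 / 1.084 = 2855.00.
Real GDP 2010 = 5121.67 / 1.613 = 3175.24.
Real growth = 3175.24 / 2855.00 − 1 = 0.1122.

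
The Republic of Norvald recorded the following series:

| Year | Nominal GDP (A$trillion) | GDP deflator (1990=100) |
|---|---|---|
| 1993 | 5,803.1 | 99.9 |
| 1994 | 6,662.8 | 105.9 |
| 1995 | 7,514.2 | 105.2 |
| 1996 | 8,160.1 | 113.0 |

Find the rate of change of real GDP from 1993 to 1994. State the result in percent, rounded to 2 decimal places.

8.31%

Real GDP 1993 = 5803.1/0.999 = 5808.91.
Real GDP 1994 = 6662.8/1.059 = 6291.60.
Change = 6291.60/5808.91 − 1 = 0.0831.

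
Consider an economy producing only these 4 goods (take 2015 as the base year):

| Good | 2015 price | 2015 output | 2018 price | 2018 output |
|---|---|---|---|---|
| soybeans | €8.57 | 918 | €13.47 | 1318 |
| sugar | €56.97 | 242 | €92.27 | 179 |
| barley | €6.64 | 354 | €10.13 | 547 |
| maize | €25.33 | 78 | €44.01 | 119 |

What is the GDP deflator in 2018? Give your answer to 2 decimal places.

Nominal GDP 2018 = 13.47·1318 + 92.27·179 + 10.13·547 + 44.01·119 = 45048.09.
Real GDP 2018 (at 2015 prices) = 8.57·1318 + 56.97·179 + 6.64·547 + 25.33·119 = 28139.24.
Deflator = Nominal/Real × 100 = 45048.09/28139.24 × 100 = 160.090.

160.09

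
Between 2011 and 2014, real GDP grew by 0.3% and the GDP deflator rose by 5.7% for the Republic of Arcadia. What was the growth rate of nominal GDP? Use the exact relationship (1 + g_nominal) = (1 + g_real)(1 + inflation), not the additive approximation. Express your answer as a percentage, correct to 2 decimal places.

6.02%

(1 + g_nom) = (1 + g_real)(1 + π) = 1.0030 × 1.0570 = 1.06017.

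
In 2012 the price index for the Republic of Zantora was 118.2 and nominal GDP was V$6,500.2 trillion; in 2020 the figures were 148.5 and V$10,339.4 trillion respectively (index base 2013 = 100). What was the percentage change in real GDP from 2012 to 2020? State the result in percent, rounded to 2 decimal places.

Deflate each year: 2012 → 6500.2/1.182 = 5499.32; 2020 → 10339.4/1.485 = 6962.56.
So real GDP changed by 6962.56/5499.32 − 1 = 0.2661, i.e. 26.61%.

26.61%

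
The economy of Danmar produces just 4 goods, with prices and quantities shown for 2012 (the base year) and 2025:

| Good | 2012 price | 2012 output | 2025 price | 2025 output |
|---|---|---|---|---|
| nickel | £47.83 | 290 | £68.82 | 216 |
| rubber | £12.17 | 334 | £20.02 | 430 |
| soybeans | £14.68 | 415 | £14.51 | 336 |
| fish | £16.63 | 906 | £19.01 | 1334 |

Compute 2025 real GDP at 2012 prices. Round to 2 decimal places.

Real GDP 2025 = Σ (p_2012 × q_2025) = 47.83·216 + 12.17·430 + 14.68·336 + 16.63·1334 = 42681.28.

£42681.28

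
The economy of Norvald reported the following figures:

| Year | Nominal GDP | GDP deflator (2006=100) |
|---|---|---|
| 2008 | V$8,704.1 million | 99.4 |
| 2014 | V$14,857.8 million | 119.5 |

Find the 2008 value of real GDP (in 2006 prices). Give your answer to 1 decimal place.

V$8,756.6 million

Real GDP = Nominal / (GDP deflator/100) = 8704.1 / 0.994 = 8756.64.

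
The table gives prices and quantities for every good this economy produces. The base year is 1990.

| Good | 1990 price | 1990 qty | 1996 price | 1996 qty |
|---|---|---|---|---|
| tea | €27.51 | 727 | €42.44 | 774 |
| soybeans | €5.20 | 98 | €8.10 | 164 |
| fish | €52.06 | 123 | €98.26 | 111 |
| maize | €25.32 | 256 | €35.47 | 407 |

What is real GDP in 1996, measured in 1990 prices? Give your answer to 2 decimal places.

€38229.44

Real GDP 1996 = Σ (p_1990 × q_1996) = 27.51·774 + 5.20·164 + 52.06·111 + 25.32·407 = 38229.44.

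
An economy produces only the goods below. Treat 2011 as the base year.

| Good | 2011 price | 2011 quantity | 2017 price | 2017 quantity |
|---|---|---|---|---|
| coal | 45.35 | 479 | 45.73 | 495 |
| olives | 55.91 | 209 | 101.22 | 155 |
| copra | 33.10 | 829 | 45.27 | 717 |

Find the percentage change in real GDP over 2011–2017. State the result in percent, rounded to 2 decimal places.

Real GDP 2011 = Nominal GDP 2011 = 45.35·479 + 55.91·209 + 33.10·829 = 60847.74.
Real GDP 2017 (at 2011 prices) = 45.35·495 + 55.91·155 + 33.10·717 = 54847.00.
Real growth = 54847.00/60847.74 − 1 = -0.0986.

-9.86%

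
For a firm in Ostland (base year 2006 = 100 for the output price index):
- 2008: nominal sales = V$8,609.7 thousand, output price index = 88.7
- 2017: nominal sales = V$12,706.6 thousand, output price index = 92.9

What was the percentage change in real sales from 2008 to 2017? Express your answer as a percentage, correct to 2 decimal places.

Deflate each year: 2008 → 8609.7/0.887 = 9706.54; 2017 → 12706.6/0.929 = 13677.72.
So real sales changed by 13677.72/9706.54 − 1 = 0.4091, i.e. 40.91%.

40.91%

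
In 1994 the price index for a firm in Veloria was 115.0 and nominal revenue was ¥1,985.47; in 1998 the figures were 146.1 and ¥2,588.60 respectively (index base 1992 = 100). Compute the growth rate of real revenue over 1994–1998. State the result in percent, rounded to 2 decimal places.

Deflate each year: 1994 → 1985.47/1.150 = 1726.50; 1998 → 2588.60/1.461 = 1771.80.
So real revenue changed by 1771.80/1726.50 − 1 = 0.0262, i.e. 2.62%.

2.62%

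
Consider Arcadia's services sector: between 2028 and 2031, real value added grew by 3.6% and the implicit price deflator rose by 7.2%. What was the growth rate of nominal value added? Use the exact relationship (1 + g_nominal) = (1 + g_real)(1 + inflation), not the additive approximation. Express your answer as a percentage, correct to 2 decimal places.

11.06%

(1 + g_nom) = (1 + g_real)(1 + π) = 1.0360 × 1.0720 = 1.11059.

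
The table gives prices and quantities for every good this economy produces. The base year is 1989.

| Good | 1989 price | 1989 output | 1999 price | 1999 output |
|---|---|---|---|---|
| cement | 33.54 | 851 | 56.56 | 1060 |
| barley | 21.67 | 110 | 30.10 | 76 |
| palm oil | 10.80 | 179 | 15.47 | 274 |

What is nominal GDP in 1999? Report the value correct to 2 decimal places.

66479.98

Nominal GDP 1999 = Σ (p_1999 × q_1999) = 56.56·1060 + 30.10·76 + 15.47·274 = 66479.98.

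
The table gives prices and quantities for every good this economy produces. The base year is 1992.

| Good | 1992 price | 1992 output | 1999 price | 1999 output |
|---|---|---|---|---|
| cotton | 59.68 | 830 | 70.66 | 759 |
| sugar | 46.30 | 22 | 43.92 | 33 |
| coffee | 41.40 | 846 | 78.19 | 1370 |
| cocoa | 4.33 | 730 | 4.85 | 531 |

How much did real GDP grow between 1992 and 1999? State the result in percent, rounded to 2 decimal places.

Real GDP 1992 = Nominal GDP 1992 = 59.68·830 + 46.30·22 + 41.40·846 + 4.33·730 = 88738.30.
Real GDP 1999 (at 1992 prices) = 59.68·759 + 46.30·33 + 41.40·1370 + 4.33·531 = 105842.25.
Real growth = 105842.25/88738.30 − 1 = 0.1927.

19.27%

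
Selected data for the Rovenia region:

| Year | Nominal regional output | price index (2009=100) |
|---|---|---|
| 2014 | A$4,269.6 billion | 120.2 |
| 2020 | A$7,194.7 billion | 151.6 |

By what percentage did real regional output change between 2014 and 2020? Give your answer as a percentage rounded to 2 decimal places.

Real regional output 2014 = 4269.6 / 1.202 = 3552.08.
Real regional output 2020 = 7194.7 / 1.516 = 4745.84.
Real growth = 4745.84 / 3552.08 − 1 = 0.3361.

33.61%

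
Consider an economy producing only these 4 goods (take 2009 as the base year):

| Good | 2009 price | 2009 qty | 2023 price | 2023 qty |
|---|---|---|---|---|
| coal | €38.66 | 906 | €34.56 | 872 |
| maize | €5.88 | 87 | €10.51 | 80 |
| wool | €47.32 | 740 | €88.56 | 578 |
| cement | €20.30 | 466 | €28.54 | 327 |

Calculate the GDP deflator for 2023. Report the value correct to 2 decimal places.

134.22

Nominal GDP 2023 = 34.56·872 + 10.51·80 + 88.56·578 + 28.54·327 = 91497.38.
Real GDP 2023 (at 2009 prices) = 38.66·872 + 5.88·80 + 47.32·578 + 20.30·327 = 68170.98.
Deflator = Nominal/Real × 100 = 91497.38/68170.98 × 100 = 134.217.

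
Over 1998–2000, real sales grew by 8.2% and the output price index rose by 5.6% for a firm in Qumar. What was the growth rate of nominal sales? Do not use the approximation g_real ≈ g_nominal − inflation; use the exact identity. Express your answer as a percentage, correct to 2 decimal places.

14.26%

(1 + g_nom) = (1 + g_real)(1 + π) = 1.0820 × 1.0560 = 1.14259.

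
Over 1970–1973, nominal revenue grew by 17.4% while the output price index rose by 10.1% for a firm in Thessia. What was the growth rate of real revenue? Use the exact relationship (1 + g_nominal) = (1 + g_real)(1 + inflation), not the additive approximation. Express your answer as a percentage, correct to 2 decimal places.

6.63%

(1 + g_nom) = (1 + g_real)(1 + π), so g_real = 1.1740 / 1.1010 − 1 = 0.06630.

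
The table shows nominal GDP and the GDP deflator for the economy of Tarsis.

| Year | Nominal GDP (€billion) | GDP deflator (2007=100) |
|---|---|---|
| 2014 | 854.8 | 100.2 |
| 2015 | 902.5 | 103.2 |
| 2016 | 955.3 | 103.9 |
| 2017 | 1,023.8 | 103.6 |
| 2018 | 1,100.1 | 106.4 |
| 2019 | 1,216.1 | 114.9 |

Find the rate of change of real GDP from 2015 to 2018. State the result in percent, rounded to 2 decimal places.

Real GDP 2015 = 902.5/1.032 = 874.52.
Real GDP 2018 = 1100.1/1.064 = 1033.93.
Change = 1033.93/874.52 − 1 = 0.1823.

18.23%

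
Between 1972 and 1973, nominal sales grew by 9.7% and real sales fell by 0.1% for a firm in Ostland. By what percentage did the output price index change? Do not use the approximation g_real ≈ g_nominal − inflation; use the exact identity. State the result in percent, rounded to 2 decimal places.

(1 + g_nom) = (1 + g_real)(1 + π), so π = 1.0970 / 0.9990 − 1 = 0.09810.

9.81%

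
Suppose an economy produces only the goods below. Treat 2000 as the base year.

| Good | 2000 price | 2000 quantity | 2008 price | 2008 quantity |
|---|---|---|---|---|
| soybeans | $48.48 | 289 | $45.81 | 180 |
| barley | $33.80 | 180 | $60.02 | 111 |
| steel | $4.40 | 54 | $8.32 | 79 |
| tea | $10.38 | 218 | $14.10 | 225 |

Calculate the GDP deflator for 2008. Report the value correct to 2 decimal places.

123.59

Nominal GDP 2008 = 45.81·180 + 60.02·111 + 8.32·79 + 14.10·225 = 18737.80.
Real GDP 2008 (at 2000 prices) = 48.48·180 + 33.80·111 + 4.40·79 + 10.38·225 = 15161.30.
Deflator = Nominal/Real × 100 = 18737.80/15161.30 × 100 = 123.590.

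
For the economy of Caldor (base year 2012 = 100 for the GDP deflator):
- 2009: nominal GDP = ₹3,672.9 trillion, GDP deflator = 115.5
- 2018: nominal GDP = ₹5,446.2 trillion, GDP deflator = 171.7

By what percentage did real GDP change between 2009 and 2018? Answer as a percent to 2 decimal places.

Deflate each year: 2009 → 3672.9/1.155 = 3180.00; 2018 → 5446.2/1.717 = 3171.93.
So real GDP changed by 3171.93/3180.00 − 1 = -0.0025, i.e. -0.25%.

-0.25%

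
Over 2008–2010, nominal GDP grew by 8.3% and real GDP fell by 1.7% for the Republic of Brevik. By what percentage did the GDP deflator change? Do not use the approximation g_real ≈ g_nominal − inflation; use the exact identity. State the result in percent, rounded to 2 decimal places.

(1 + g_nom) = (1 + g_real)(1 + π), so π = 1.0830 / 0.9830 − 1 = 0.10173.

10.17%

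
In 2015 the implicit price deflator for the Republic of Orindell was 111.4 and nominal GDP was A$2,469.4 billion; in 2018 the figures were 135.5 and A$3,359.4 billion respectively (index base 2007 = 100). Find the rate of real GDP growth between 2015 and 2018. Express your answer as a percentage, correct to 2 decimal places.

Deflate each year: 2015 → 2469.4/1.114 = 2216.70; 2018 → 3359.4/1.355 = 2479.26.
So real GDP changed by 2479.26/2216.70 − 1 = 0.1184, i.e. 11.84%.

11.84%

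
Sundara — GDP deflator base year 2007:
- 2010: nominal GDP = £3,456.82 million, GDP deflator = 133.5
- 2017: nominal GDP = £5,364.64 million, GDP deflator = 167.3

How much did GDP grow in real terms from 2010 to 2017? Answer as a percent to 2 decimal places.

Deflate each year: 2010 → 3456.82/1.335 = 2589.38; 2017 → 5364.64/1.673 = 3206.60.
So real GDP changed by 3206.60/2589.38 − 1 = 0.2384, i.e. 23.84%.

23.84%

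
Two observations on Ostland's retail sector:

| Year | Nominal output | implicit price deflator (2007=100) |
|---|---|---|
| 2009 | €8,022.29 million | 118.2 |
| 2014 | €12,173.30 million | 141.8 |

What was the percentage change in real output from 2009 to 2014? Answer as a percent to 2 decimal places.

Real output 2009 = 8022.29 / 1.182 = 6787.05.
Real output 2014 = 12173.30 / 1.418 = 8584.84.
Real growth = 8584.84 / 6787.05 − 1 = 0.2649.

26.49%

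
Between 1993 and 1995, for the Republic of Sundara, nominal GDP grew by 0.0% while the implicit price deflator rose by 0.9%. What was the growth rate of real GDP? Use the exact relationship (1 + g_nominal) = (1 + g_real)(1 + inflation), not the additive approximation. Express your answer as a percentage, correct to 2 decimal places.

-0.89%

(1 + g_nom) = (1 + g_real)(1 + π), so g_real = 1.0000 / 1.0090 − 1 = -0.00892.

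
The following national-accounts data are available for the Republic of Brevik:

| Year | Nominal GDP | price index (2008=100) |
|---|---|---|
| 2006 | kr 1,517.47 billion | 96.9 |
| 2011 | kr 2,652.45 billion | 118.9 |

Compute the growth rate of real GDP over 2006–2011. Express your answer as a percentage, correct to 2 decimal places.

42.45%

Real GDP 2006 = 1517.47 / 0.969 = 1566.02.
Real GDP 2011 = 2652.45 / 1.189 = 2230.82.
Real growth = 2230.82 / 1566.02 − 1 = 0.4245.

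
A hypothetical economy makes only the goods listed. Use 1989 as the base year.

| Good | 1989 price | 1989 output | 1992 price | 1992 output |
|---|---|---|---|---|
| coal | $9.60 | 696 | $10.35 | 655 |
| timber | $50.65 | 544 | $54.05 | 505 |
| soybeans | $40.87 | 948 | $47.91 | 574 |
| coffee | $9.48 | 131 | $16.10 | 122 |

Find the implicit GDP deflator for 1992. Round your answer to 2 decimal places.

112.49

Nominal GDP 1992 = 10.35·655 + 54.05·505 + 47.91·574 + 16.10·122 = 63539.04.
Real GDP 1992 (at 1989 prices) = 9.60·655 + 50.65·505 + 40.87·574 + 9.48·122 = 56482.19.
Deflator = Nominal/Real × 100 = 63539.04/56482.19 × 100 = 112.494.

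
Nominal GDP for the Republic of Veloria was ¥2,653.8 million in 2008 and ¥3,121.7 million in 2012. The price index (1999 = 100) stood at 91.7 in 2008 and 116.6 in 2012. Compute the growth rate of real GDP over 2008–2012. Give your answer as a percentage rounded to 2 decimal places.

Real GDP 2008 = 2653.8 / 0.917 = 2894.00.
Real GDP 2012 = 3121.7 / 1.166 = 2677.27.
Real growth = 2677.27 / 2894.00 − 1 = -0.0749.

-7.49%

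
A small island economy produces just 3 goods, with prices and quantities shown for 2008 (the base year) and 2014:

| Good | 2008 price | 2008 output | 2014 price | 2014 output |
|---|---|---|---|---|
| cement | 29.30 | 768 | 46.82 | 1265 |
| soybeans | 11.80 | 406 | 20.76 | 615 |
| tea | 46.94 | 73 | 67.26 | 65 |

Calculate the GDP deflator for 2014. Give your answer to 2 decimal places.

Nominal GDP 2014 = 46.82·1265 + 20.76·615 + 67.26·65 = 76366.60.
Real GDP 2014 (at 2008 prices) = 29.30·1265 + 11.80·615 + 46.94·65 = 47372.60.
Deflator = Nominal/Real × 100 = 76366.60/47372.60 × 100 = 161.204.

161.20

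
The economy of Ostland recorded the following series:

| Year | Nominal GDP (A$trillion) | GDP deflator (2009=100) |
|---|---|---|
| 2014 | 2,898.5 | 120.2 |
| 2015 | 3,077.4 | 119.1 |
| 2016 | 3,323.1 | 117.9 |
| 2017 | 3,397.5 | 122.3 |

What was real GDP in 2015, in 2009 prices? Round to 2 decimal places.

A$2,583.88 trillion

Real GDP 2015 = 3077.4 / 1.191 = 2583.88.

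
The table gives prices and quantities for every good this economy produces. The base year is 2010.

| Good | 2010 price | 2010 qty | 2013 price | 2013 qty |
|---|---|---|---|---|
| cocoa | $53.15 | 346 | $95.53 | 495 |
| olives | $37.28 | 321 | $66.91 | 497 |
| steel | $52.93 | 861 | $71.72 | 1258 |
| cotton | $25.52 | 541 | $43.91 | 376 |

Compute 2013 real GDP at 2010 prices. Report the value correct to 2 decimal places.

$121018.87

Real GDP 2013 = Σ (p_2010 × q_2013) = 53.15·495 + 37.28·497 + 52.93·1258 + 25.52·376 = 121018.87.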